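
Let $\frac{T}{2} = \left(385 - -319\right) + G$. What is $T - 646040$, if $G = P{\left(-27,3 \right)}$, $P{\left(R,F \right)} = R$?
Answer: $-644686$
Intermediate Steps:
$G = -27$
$T = 1354$ ($T = 2 \left(\left(385 - -319\right) - 27\right) = 2 \left(\left(385 + 319\right) - 27\right) = 2 \left(704 - 27\right) = 2 \cdot 677 = 1354$)
$T - 646040 = 1354 - 646040 = -644686$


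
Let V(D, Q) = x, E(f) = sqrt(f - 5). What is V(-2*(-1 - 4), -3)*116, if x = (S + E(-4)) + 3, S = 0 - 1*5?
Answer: -232 + 348*I ≈ -232.0 + 348.0*I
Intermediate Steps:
E(f) = sqrt(-5 + f)
S = -5 (S = 0 - 5 = -5)
x = -2 + 3*I (x = (-5 + sqrt(-5 - 4)) + 3 = (-5 + sqrt(-9)) + 3 = (-5 + 3*I) + 3 = -2 + 3*I ≈ -2.0 + 3.0*I)
V(D, Q) = -2 + 3*I
V(-2*(-1 - 4), -3)*116 = (-2 + 3*I)*116 = -232 + 348*I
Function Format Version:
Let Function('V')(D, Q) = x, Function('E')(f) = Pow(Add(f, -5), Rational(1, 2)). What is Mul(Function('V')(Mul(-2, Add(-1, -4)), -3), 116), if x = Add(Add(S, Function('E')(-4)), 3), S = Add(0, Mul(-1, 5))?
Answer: Add(-232, Mul(348, I)) ≈ Add(-232.00, Mul(348.00, I))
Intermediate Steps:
Function('E')(f) = Pow(Add(-5, f), Rational(1, 2))
S = -5 (S = Add(0, -5) = -5)
x = Add(-2, Mul(3, I)) (x = Add(Add(-5, Pow(Add(-5, -4), Rational(1, 2))), 3) = Add(Add(-5, Pow(-9, Rational(1, 2))), 3) = Add(Add(-5, Mul(3, I)), 3) = Add(-2, Mul(3, I)) ≈ Add(-2.0000, Mul(3.0000, I)))
Function('V')(D, Q) = Add(-2, Mul(3, I))
Mul(Function('V')(Mul(-2, Add(-1, -4)), -3), 116) = Mul(Add(-2, Mul(3, I)), 116) = Add(-232, Mul(348, I))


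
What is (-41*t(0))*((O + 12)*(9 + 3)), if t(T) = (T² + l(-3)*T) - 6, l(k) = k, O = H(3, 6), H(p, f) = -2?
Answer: 29520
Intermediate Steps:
O = -2
t(T) = -6 + T² - 3*T (t(T) = (T² - 3*T) - 6 = -6 + T² - 3*T)
(-41*t(0))*((O + 12)*(9 + 3)) = (-41*(-6 + 0² - 3*0))*((-2 + 12)*(9 + 3)) = (-41*(-6 + 0 + 0))*(10*12) = -41*(-6)*120 = 246*120 = 29520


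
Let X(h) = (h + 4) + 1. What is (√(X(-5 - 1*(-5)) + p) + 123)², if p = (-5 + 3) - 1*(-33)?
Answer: 16641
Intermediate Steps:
p = 31 (p = -2 + 33 = 31)
X(h) = 5 + h (X(h) = (4 + h) + 1 = 5 + h)
(√(X(-5 - 1*(-5)) + p) + 123)² = (√((5 + (-5 - 1*(-5))) + 31) + 123)² = (√((5 + (-5 + 5)) + 31) + 123)² = (√((5 + 0) + 31) + 123)² = (√(5 + 31) + 123)² = (√36 + 123)² = (6 + 123)² = 129² = 16641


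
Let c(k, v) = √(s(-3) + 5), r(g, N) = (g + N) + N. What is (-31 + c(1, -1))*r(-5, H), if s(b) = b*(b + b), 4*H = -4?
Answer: 217 - 7*√23 ≈ 183.43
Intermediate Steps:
H = -1 (H = (¼)*(-4) = -1)
s(b) = 2*b² (s(b) = b*(2*b) = 2*b²)
r(g, N) = g + 2*N (r(g, N) = (N + g) + N = g + 2*N)
c(k, v) = √23 (c(k, v) = √(2*(-3)² + 5) = √(2*9 + 5) = √(18 + 5) = √23)
(-31 + c(1, -1))*r(-5, H) = (-31 + √23)*(-5 + 2*(-1)) = (-31 + √23)*(-5 - 2) = (-31 + √23)*(-7) = 217 - 7*√23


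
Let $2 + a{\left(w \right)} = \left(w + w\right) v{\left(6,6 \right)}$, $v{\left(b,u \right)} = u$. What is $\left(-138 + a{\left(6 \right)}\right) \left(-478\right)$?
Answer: $32504$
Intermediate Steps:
$a{\left(w \right)} = -2 + 12 w$ ($a{\left(w \right)} = -2 + \left(w + w\right) 6 = -2 + 2 w 6 = -2 + 12 w$)
$\left(-138 + a{\left(6 \right)}\right) \left(-478\right) = \left(-138 + \left(-2 + 12 \cdot 6\right)\right) \left(-478\right) = \left(-138 + \left(-2 + 72\right)\right) \left(-478\right) = \left(-138 + 70\right) \left(-478\right) = \left(-68\right) \left(-478\right) = 32504$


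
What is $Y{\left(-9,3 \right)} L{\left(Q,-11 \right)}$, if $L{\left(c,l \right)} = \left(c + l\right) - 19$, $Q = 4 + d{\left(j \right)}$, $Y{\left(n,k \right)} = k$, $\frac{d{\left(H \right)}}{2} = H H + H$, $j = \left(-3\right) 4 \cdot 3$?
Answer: $7482$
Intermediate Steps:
$j = -36$ ($j = \left(-12\right) 3 = -36$)
$d{\left(H \right)} = 2 H + 2 H^{2}$ ($d{\left(H \right)} = 2 \left(H H + H\right) = 2 \left(H^{2} + H\right) = 2 \left(H + H^{2}\right) = 2 H + 2 H^{2}$)
$Q = 2524$ ($Q = 4 + 2 \left(-36\right) \left(1 - 36\right) = 4 + 2 \left(-36\right) \left(-35\right) = 4 + 2520 = 2524$)
$L{\left(c,l \right)} = -19 + c + l$
$Y{\left(-9,3 \right)} L{\left(Q,-11 \right)} = 3 \left(-19 + 2524 - 11\right) = 3 \cdot 2494 = 7482$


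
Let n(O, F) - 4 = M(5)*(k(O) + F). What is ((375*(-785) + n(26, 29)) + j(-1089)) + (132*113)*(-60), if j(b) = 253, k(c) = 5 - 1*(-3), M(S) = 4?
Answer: -1188930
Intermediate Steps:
k(c) = 8 (k(c) = 5 + 3 = 8)
n(O, F) = 36 + 4*F (n(O, F) = 4 + 4*(8 + F) = 4 + (32 + 4*F) = 36 + 4*F)
((375*(-785) + n(26, 29)) + j(-1089)) + (132*113)*(-60) = ((375*(-785) + (36 + 4*29)) + 253) + (132*113)*(-60) = ((-294375 + (36 + 116)) + 253) + 14916*(-60) = ((-294375 + 152) + 253) - 894960 = (-294223 + 253) - 894960 = -293970 - 894960 = -1188930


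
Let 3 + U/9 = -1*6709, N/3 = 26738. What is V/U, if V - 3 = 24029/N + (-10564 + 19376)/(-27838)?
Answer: -3330532765/67445451415728 ≈ -4.9381e-5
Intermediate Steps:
N = 80214 (N = 3*26738 = 80214)
U = -60408 (U = -27 + 9*(-1*6709) = -27 + 9*(-6709) = -27 - 60381 = -60408)
V = 3330532765/1116498666 (V = 3 + (24029/80214 + (-10564 + 19376)/(-27838)) = 3 + (24029*(1/80214) + 8812*(-1/27838)) = 3 + (24029/80214 - 4406/13919) = 3 - 18963233/1116498666 = 3330532765/1116498666 ≈ 2.9830)
V/U = (3330532765/1116498666)/(-60408) = (3330532765/1116498666)*(-1/60408) = -3330532765/67445451415728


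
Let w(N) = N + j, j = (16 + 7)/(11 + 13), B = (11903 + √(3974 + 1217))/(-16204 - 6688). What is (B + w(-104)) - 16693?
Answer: -2307041333/137352 - √5191/22892 ≈ -16797.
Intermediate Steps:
B = -11903/22892 - √5191/22892 (B = (11903 + √5191)/(-22892) = (11903 + √5191)*(-1/22892) = -11903/22892 - √5191/22892 ≈ -0.52311)
j = 23/24 ≈ 0.95833
w(N) = 23/24 + N (w(N) = N + 23/24 = 23/24 + N)
(B + w(-104)) - 16693 = ((-11903/22892 - √5191/22892) + (23/24 - 104)) - 16693 = ((-11903/22892 - √5191/22892) - 2473/24) - 16693 = (-14224397/137352 - √5191/22892) - 16693 = -2307041333/137352 - √5191/22892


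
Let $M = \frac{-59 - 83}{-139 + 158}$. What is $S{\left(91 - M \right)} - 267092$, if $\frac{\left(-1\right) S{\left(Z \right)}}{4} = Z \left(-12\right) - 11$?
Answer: $- \frac{4984104}{19} \approx -2.6232 \cdot 10^{5}$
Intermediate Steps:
$M = - \frac{142}{19} \approx -7.4737$
$S{\left(Z \right)} = 44 + 48 Z$ ($S{\left(Z \right)} = - 4 \left(Z \left(-12\right) - 11\right) = - 4 \left(- 12 Z - 11\right) = - 4 \left(-11 - 12 Z\right) = 44 + 48 Z$)
$S{\left(91 - M \right)} - 267092 = \left(44 + 48 \left(91 - - \frac{142}{19}\right)\right) - 267092 = \left(44 + 48 \left(91 + \frac{142}{19}\right)\right) - 267092 = \left(44 + 48 \cdot \frac{1871}{19}\right) - 267092 = \left(44 + \frac{89808}{19}\right) - 267092 = \frac{90644}{19} - 267092 = - \frac{4984104}{19}$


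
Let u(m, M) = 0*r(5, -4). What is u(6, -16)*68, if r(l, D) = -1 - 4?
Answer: 0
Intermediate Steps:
r(l, D) = -5
u(m, M) = 0 (u(m, M) = 0*(-5) = 0)
u(6, -16)*68 = 0*68 = 0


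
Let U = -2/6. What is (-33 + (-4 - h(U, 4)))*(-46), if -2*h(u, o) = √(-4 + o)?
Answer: 1702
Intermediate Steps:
U = -⅓ (U = -2*⅙ = -⅓ ≈ -0.33333)
h(u, o) = -√(-4 + o)/2
(-33 + (-4 - h(U, 4)))*(-46) = (-33 + (-4 - (-1)*√(-4 + 4)/2))*(-46) = (-33 + (-4 - (-1)*√0/2))*(-46) = (-33 + (-4 - (-1)*0/2))*(-46) = (-33 + (-4 - 1*0))*(-46) = (-33 + (-4 + 0))*(-46) = (-33 - 4)*(-46) = -37*(-46) = 1702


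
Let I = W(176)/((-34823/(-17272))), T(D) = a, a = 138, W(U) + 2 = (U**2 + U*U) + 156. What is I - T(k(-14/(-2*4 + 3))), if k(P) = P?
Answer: 1067889258/34823 ≈ 30666.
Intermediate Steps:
W(U) = 154 + 2*U**2 (W(U) = -2 + ((U**2 + U*U) + 156) = -2 + ((U**2 + U**2) + 156) = -2 + (2*U**2 + 156) = -2 + (156 + 2*U**2) = 154 + 2*U**2)
T(D) = 138
I = 1072694832/34823 (I = (154 + 2*176**2)/((-34823/(-17272))) = (154 + 2*30976)/((-34823*(-1/17272))) = (154 + 61952)/(34823/17272) = 62106*(17272/34823) = 1072694832/34823 ≈ 30804.)
I - T(k(-14/(-2*4 + 3))) = 1072694832/34823 - 1*138 = 1072694832/34823 - 138 = 1067889258/34823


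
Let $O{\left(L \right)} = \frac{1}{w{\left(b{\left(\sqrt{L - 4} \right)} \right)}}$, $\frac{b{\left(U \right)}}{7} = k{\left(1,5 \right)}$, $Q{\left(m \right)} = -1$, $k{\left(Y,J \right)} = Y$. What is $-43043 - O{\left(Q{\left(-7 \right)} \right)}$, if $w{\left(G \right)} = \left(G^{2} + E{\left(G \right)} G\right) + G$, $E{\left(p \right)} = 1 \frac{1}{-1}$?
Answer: $- \frac{2109108}{49} \approx -43043.0$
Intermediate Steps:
$E{\left(p \right)} = -1$ ($E{\left(p \right)} = 1 \left(-1\right) = -1$)
$b{\left(U \right)} = 7$ ($b{\left(U \right)} = 7 \cdot 1 = 7$)
$w{\left(G \right)} = G^{2}$ ($w{\left(G \right)} = \left(G^{2} - G\right) + G = G^{2}$)
$O{\left(L \right)} = \frac{1}{49}$ ($O{\left(L \right)} = \frac{1}{7^{2}} = \frac{1}{49}$)
$-43043 - O{\left(Q{\left(-7 \right)} \right)} = -43043 - \frac{1}{49} = - \frac{2109108}{49}$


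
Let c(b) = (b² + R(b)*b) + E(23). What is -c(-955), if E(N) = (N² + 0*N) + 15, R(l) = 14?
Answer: -899199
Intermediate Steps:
E(N) = 15 + N² (E(N) = (N² + 0) + 15 = N² + 15 = 15 + N²)
c(b) = 544 + b² + 14*b (c(b) = (b² + 14*b) + (15 + 23²) = (b² + 14*b) + (15 + 529) = (b² + 14*b) + 544 = 544 + b² + 14*b)
-c(-955) = -(544 + (-955)² + 14*(-955)) = -(544 + 912025 - 13370) = -1*899199 = -899199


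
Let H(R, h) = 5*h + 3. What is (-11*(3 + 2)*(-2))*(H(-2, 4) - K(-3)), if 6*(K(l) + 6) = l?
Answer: 3245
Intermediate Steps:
K(l) = -6 + l/6
H(R, h) = 3 + 5*h
(-11*(3 + 2)*(-2))*(H(-2, 4) - K(-3)) = (-11*(3 + 2)*(-2))*((3 + 5*4) - (-6 + (1/6)*(-3))) = (-55*(-2))*((3 + 20) - (-6 - 1/2)) = (-11*(-10))*(23 - 1*(-13/2)) = 110*(23 + 13/2) = 110*(59/2) = 3245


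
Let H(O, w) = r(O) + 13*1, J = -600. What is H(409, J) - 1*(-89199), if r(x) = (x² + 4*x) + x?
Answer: 258538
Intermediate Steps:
r(x) = x² + 5*x
H(O, w) = 13 + O*(5 + O) (H(O, w) = O*(5 + O) + 13*1 = O*(5 + O) + 13 = 13 + O*(5 + O))
H(409, J) - 1*(-89199) = (13 + 409*(5 + 409)) - 1*(-89199) = (13 + 409*414) + 89199 = (13 + 169326) + 89199 = 169339 + 89199 = 258538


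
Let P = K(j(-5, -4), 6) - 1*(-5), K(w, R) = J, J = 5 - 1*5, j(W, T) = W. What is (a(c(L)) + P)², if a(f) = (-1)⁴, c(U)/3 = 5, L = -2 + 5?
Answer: 36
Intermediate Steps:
L = 3
c(U) = 15 (c(U) = 3*5 = 15)
a(f) = 1
J = 0 (J = 5 - 5 = 0)
K(w, R) = 0
P = 5 (P = 0 - 1*(-5) = 0 + 5 = 5)
(a(c(L)) + P)² = (1 + 5)² = 6² = 36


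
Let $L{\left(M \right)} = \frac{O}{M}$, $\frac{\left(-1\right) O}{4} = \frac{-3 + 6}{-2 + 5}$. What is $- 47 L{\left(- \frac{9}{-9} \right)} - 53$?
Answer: $135$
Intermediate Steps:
$O = -4$ ($O = - 4 \frac{-3 + 6}{-2 + 5} = - 4 \cdot \frac{3}{3} = - 4 \cdot 3 \cdot \frac{1}{3} = \left(-4\right) 1 = -4$)
$L{\left(M \right)} = - \frac{4}{M}$
$- 47 L{\left(- \frac{9}{-9} \right)} - 53 = - 47 \left(- \frac{4}{\left(-9\right) \frac{1}{-9}}\right) - 53 = - 47 \left(- \frac{4}{\left(-9\right) \left(- \frac{1}{9}\right)}\right) - 53 = - 47 \left(- \frac{4}{1}\right) - 53 = - 47 \left(\left(-4\right) 1\right) - 53 = \left(-47\right) \left(-4\right) - 53 = 188 - 53 = 135$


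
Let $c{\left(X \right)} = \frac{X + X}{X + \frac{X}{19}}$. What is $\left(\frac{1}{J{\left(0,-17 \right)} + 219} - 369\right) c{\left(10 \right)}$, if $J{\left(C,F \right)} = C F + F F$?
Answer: $- \frac{3561569}{5080} \approx -701.1$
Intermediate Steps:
$J{\left(C,F \right)} = F^{2} + C F$ ($J{\left(C,F \right)} = C F + F^{2} = F^{2} + C F$)
$c{\left(X \right)} = \frac{19}{10}$ ($c{\left(X \right)} = \frac{2 X}{X + X \frac{1}{19}} = \frac{2 X}{X + \frac{X}{19}} = \frac{2 X}{\frac{20}{19} X} = 2 X \frac{19}{20 X} = \frac{19}{10}$)
$\left(\frac{1}{J{\left(0,-17 \right)} + 219} - 369\right) c{\left(10 \right)} = \left(\frac{1}{- 17 \left(0 - 17\right) + 219} - 369\right) \frac{19}{10} = \left(\frac{1}{\left(-17\right) \left(-17\right) + 219} - 369\right) \frac{19}{10} = \left(\frac{1}{289 + 219} - 369\right) \frac{19}{10} = \left(\frac{1}{508} - 369\right) \frac{19}{10} = \left(- \frac{187451}{508}\right) \frac{19}{10} = - \frac{3561569}{5080}$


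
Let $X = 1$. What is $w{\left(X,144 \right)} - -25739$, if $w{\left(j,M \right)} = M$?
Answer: $25883$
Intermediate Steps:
$w{\left(X,144 \right)} - -25739 = 144 - -25739 = 144 + 25739 = 25883$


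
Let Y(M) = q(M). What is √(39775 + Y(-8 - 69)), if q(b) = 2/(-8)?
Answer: √159099/2 ≈ 199.44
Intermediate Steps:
q(b) = -¼ (q(b) = 2*(-⅛) = -¼)
Y(M) = -¼
√(39775 + Y(-8 - 69)) = √(39775 - ¼) = √(159099/4) = √159099/2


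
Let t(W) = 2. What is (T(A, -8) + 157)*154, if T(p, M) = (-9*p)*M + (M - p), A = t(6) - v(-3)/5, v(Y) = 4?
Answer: 180334/5 ≈ 36067.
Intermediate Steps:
A = 6/5 (A = 2 - 4/5 = 6/5 ≈ 1.2000)
T(p, M) = M - p - 9*M*p (T(p, M) = -9*M*p + (M - p) = M - p - 9*M*p)
(T(A, -8) + 157)*154 = ((-8 - 1*6/5 - 9*(-8)*6/5) + 157)*154 = ((-8 - 6/5 + 432/5) + 157)*154 = (386/5 + 157)*154 = (1171/5)*154 = 180334/5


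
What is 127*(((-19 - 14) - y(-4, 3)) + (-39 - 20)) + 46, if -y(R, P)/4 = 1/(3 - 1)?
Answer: -11384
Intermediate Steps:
y(R, P) = -2 (y(R, P) = -4/(3 - 1) = -4/2 = -4*½ = -2)
127*(((-19 - 14) - y(-4, 3)) + (-39 - 20)) + 46 = 127*(((-19 - 14) - 1*(-2)) + (-39 - 20)) + 46 = 127*((-33 + 2) - 59) + 46 = 127*(-31 - 59) + 46 = 127*(-90) + 46 = -11430 + 46 = -11384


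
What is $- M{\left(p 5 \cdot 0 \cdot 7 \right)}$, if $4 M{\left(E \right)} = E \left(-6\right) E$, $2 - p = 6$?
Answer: $0$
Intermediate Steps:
$p = -4$ ($p = 2 - 6 = -4$)
$M{\left(E \right)} = - \frac{3 E^{2}}{2}$ ($M{\left(E \right)} = \frac{E \left(-6\right) E}{4} = \frac{- 6 E E}{4} = \frac{\left(-6\right) E^{2}}{4} = - \frac{3 E^{2}}{2}$)
$- M{\left(p 5 \cdot 0 \cdot 7 \right)} = - \frac{\left(-3\right) \left(- 4 \cdot 5 \cdot 0 \cdot 7\right)^{2}}{2} = - \frac{\left(-3\right) \left(\left(-4\right) 0 \cdot 7\right)^{2}}{2} = - \frac{\left(-3\right) \left(0 \cdot 7\right)^{2}}{2} = - \frac{\left(-3\right) 0^{2}}{2} = - \frac{\left(-3\right) 0}{2} = \left(-1\right) 0 = 0$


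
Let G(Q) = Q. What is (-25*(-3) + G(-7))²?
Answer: 4624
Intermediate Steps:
(-25*(-3) + G(-7))² = (-25*(-3) - 7)² = (75 - 7)² = 68² = 4624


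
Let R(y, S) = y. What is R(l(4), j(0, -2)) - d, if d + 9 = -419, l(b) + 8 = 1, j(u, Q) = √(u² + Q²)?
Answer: 421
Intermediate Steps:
j(u, Q) = √(Q² + u²)
l(b) = -7 (l(b) = -8 + 1 = -7)
d = -428 (d = -9 - 419 = -428)
R(l(4), j(0, -2)) - d = -7 - 1*(-428) = -7 + 428 = 421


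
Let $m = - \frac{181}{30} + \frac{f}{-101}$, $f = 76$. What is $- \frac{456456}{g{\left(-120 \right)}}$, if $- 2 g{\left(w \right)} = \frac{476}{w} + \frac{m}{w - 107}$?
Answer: $- \frac{26162916780}{112823} \approx -2.3189 \cdot 10^{5}$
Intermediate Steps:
$m = - \frac{20561}{3030}$ ($m = - \frac{181}{30} + \frac{76}{-101} = \left(-181\right) \frac{1}{30} + 76 \left(- \frac{1}{101}\right) = - \frac{181}{30} - \frac{76}{101} = - \frac{20561}{3030} \approx -6.7858$)
$g{\left(w \right)} = - \frac{238}{w} + \frac{20561}{6060 \left(-107 + w\right)}$ ($g{\left(w \right)} = - \frac{\frac{476}{w} - \frac{20561}{3030 \left(w - 107\right)}}{2} = - \frac{\frac{476}{w} - \frac{20561}{3030 \left(-107 + w\right)}}{2} = - \frac{238}{w} + \frac{20561}{6060 \left(-107 + w\right)}$)
$- \frac{456456}{g{\left(-120 \right)}} = - \frac{456456}{\frac{1}{6060} \frac{1}{-120} \frac{1}{-107 - 120} \left(154323960 - -170606280\right)} = - \frac{456456}{\frac{1}{6060} \left(- \frac{1}{120}\right) \frac{1}{-227} \left(154323960 + 170606280\right)} = - \frac{456456}{\frac{1}{6060} \left(- \frac{1}{120}\right) \left(- \frac{1}{227}\right) 324930240} = - \frac{456456}{\frac{225646}{114635}} = \left(-456456\right) \frac{114635}{225646} = - \frac{26162916780}{112823}$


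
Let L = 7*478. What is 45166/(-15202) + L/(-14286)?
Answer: -15820622/4935813 ≈ -3.2053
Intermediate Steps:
L = 3346
45166/(-15202) + L/(-14286) = 45166/(-15202) + 3346/(-14286) = 45166*(-1/15202) + 3346*(-1/14286) = -2053/691 - 1673/7143 = -15820622/4935813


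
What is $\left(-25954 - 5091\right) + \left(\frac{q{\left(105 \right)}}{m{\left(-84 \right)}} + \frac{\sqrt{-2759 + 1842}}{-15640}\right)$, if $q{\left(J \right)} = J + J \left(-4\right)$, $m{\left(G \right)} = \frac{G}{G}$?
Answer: $-31360 - \frac{i \sqrt{917}}{15640} \approx -31360.0 - 0.0019362 i$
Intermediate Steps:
$m{\left(G \right)} = 1$
$q{\left(J \right)} = - 3 J$ ($q{\left(J \right)} = J - 4 J = - 3 J$)
$\left(-25954 - 5091\right) + \left(\frac{q{\left(105 \right)}}{m{\left(-84 \right)}} + \frac{\sqrt{-2759 + 1842}}{-15640}\right) = \left(-25954 - 5091\right) + \left(\frac{\left(-3\right) 105}{1} + \frac{\sqrt{-2759 + 1842}}{-15640}\right) = -31045 + \left(\left(-315\right) 1 + \sqrt{-917} \left(- \frac{1}{15640}\right)\right) = -31045 - \left(315 - i \sqrt{917} \left(- \frac{1}{15640}\right)\right) = -31045 - \left(315 + \frac{i \sqrt{917}}{15640}\right) = -31360 - \frac{i \sqrt{917}}{15640}$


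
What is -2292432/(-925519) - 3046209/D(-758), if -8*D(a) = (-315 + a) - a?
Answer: -1073993921128/13882785 ≈ -77362.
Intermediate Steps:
D(a) = 315/8 (D(a) = -((-315 + a) - a)/8 = -⅛*(-315) = 315/8)
-2292432/(-925519) - 3046209/D(-758) = -2292432/(-925519) - 3046209/315/8 = -2292432*(-1/925519) - 3046209*8/315 = 2292432/925519 - 8123224/105 = -1073993921128/13882785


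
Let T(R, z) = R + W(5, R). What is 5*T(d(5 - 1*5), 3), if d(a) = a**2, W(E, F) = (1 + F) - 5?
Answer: -20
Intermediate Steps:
W(E, F) = -4 + F
T(R, z) = -4 + 2*R (T(R, z) = R + (-4 + R) = -4 + 2*R)
5*T(d(5 - 1*5), 3) = 5*(-4 + 2*(5 - 1*5)**2) = 5*(-4 + 2*(5 - 5)**2) = 5*(-4 + 2*0**2) = 5*(-4 + 2*0) = 5*(-4 + 0) = 5*(-4) = -20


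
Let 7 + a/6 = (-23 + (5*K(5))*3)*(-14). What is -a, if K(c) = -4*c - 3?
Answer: -30870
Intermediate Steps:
K(c) = -3 - 4*c
a = 30870 (a = -42 + 6*((-23 + (5*(-3 - 4*5))*3)*(-14)) = -42 + 6*((-23 + (5*(-3 - 20))*3)*(-14)) = -42 + 6*((-23 + (5*(-23))*3)*(-14)) = -42 + 6*((-23 - 115*3)*(-14)) = -42 + 6*((-23 - 345)*(-14)) = -42 + 6*(-368*(-14)) = -42 + 6*5152 = -42 + 30912 = 30870)
-a = -1*30870 = -30870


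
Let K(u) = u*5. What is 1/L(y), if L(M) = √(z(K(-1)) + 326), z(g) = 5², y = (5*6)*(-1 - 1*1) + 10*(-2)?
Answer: √39/117 ≈ 0.053376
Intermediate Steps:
K(u) = 5*u
y = -80 (y = 30*(-1 - 1) - 20 = 30*(-2) - 20 = -60 - 20 = -80)
z(g) = 25
L(M) = 3*√39 (L(M) = √(25 + 326) = √351 = 3*√39)
1/L(y) = 1/(3*√39) = √39/117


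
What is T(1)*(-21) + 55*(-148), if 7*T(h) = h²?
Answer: -8143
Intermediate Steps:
T(h) = h²/7
T(1)*(-21) + 55*(-148) = ((⅐)*1²)*(-21) + 55*(-148) = ((⅐)*1)*(-21) - 8140 = (⅐)*(-21) - 8140 = -3 - 8140 = -8143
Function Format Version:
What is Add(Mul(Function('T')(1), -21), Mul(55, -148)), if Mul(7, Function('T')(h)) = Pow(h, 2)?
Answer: -8143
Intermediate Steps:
Function('T')(h) = Mul(Rational(1, 7), Pow(h, 2))
Add(Mul(Function('T')(1), -21), Mul(55, -148)) = Add(Mul(Mul(Rational(1, 7), Pow(1, 2)), -21), Mul(55, -148)) = Add(Mul(Mul(Rational(1, 7), 1), -21), -8140) = Add(Mul(Rational(1, 7), -21), -8140) = Add(-3, -8140) = -8143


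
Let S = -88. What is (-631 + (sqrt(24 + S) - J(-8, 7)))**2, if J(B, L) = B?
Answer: 388065 - 9968*I ≈ 3.8807e+5 - 9968.0*I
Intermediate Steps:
(-631 + (sqrt(24 + S) - J(-8, 7)))**2 = (-631 + (sqrt(24 - 88) - 1*(-8)))**2 = (-631 + (sqrt(-64) + 8))**2 = (-631 + (8*I + 8))**2 = (-631 + (8 + 8*I))**2 = (-623 + 8*I)**2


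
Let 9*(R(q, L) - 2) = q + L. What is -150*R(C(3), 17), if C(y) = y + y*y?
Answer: -2350/3 ≈ -783.33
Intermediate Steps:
C(y) = y + y**2
R(q, L) = 2 + L/9 + q/9 (R(q, L) = 2 + (q + L)/9 = 2 + (L + q)/9 = 2 + (L/9 + q/9) = 2 + L/9 + q/9)
-150*R(C(3), 17) = -150*(2 + (1/9)*17 + (3*(1 + 3))/9) = -150*(2 + 17/9 + (3*4)/9) = -150*(2 + 17/9 + (1/9)*12) = -150*(2 + 17/9 + 4/3) = -150*47/9 = -2350/3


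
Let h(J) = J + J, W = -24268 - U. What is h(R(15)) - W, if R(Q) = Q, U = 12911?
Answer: 37209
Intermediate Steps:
W = -37179 (W = -24268 - 1*12911 = -24268 - 12911 = -37179)
h(J) = 2*J
h(R(15)) - W = 2*15 - 1*(-37179) = 30 + 37179 = 37209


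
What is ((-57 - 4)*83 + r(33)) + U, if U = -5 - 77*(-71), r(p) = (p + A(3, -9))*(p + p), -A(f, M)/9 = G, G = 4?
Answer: 201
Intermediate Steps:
A(f, M) = -36 (A(f, M) = -9*4 = -36)
r(p) = 2*p*(-36 + p) (r(p) = (p - 36)*(p + p) = (-36 + p)*(2*p) = 2*p*(-36 + p))
U = 5462 (U = -5 + 5467 = 5462)
((-57 - 4)*83 + r(33)) + U = ((-57 - 4)*83 + 2*33*(-36 + 33)) + 5462 = (-61*83 + 2*33*(-3)) + 5462 = (-5063 - 198) + 5462 = -5261 + 5462 = 201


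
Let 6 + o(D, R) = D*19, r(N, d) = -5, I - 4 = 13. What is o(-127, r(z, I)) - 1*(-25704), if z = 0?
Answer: 23285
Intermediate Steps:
I = 17 (I = 4 + 13 = 17)
o(D, R) = -6 + 19*D (o(D, R) = -6 + D*19 = -6 + 19*D)
o(-127, r(z, I)) - 1*(-25704) = (-6 + 19*(-127)) - 1*(-25704) = (-6 - 2413) + 25704 = -2419 + 25704 = 23285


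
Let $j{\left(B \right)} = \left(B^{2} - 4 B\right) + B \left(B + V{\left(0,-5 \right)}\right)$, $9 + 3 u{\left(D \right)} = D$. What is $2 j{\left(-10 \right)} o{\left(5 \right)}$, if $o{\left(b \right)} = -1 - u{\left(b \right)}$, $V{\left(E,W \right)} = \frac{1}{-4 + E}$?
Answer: $\frac{485}{3} \approx 161.67$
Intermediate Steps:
$u{\left(D \right)} = -3 + \frac{D}{3}$
$o{\left(b \right)} = 2 - \frac{b}{3}$ ($o{\left(b \right)} = -1 - \left(-3 + \frac{b}{3}\right) = 2 - \frac{b}{3}$)
$j{\left(B \right)} = B^{2} - 4 B + B \left(- \frac{1}{4} + B\right)$ ($j{\left(B \right)} = \left(B^{2} - 4 B\right) + B \left(B + \frac{1}{-4 + 0}\right) = \left(B^{2} - 4 B\right) + B \left(B + \frac{1}{-4}\right) = \left(B^{2} - 4 B\right) + B \left(B - \frac{1}{4}\right) = \left(B^{2} - 4 B\right) + B \left(- \frac{1}{4} + B\right) = B^{2} - 4 B + B \left(- \frac{1}{4} + B\right)$)
$2 j{\left(-10 \right)} o{\left(5 \right)} = 2 \cdot \frac{1}{4} \left(-10\right) \left(-17 + 8 \left(-10\right)\right) \left(2 - \frac{5}{3}\right) = 2 \cdot \frac{1}{4} \left(-10\right) \left(-17 - 80\right) \left(2 - \frac{5}{3}\right) = 2 \cdot \frac{1}{4} \left(-10\right) \left(-97\right) \frac{1}{3} = 2 \cdot \frac{485}{2} \cdot \frac{1}{3} = 485 \cdot \frac{1}{3} = \frac{485}{3}$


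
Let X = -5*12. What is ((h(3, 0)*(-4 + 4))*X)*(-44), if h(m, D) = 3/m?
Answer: 0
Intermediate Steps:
X = -60
((h(3, 0)*(-4 + 4))*X)*(-44) = (((3/3)*(-4 + 4))*(-60))*(-44) = (((3*(⅓))*0)*(-60))*(-44) = ((1*0)*(-60))*(-44) = (0*(-60))*(-44) = 0*(-44) = 0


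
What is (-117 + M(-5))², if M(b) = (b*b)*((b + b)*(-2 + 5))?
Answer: 751689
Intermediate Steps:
M(b) = 6*b³ (M(b) = b²*((2*b)*3) = b²*(6*b) = 6*b³)
(-117 + M(-5))² = (-117 + 6*(-5)³)² = (-117 + 6*(-125))² = (-117 - 750)² = (-867)² = 751689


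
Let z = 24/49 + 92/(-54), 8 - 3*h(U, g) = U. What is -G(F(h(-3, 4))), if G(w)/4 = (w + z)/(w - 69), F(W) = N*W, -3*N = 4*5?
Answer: -135784/123627 ≈ -1.0983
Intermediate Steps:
h(U, g) = 8/3 - U/3
z = -1606/1323 (z = 24*(1/49) + 92*(-1/54) = 24/49 - 46/27 = -1606/1323 ≈ -1.2139)
N = -20/3 (N = -4*5/3 = -⅓*20 = -20/3 ≈ -6.6667)
F(W) = -20*W/3
G(w) = 4*(-1606/1323 + w)/(-69 + w) (G(w) = 4*((w - 1606/1323)/(w - 69)) = 4*((-1606/1323 + w)/(-69 + w)) = 4*(-1606/1323 + w)/(-69 + w))
-G(F(h(-3, 4))) = -4*(-1606 + 1323*(-20*(8/3 - ⅓*(-3))/3))/(1323*(-69 - 20*(8/3 - ⅓*(-3))/3)) = -4*(-1606 + 1323*(-20*(8/3 + 1)/3))/(1323*(-69 - 20*(8/3 + 1)/3)) = -4*(-1606 + 1323*(-20/3*11/3))/(1323*(-69 - 20/3*11/3)) = -4*(-1606 + 1323*(-220/9))/(1323*(-69 - 220/9)) = -4*(-1606 - 32340)/(1323*(-841/9)) = -4*(-9)*(-33946)/(1323*841) = -1*135784/123627 = -135784/123627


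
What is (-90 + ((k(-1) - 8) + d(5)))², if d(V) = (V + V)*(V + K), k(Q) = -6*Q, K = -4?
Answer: 6724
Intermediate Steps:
d(V) = 2*V*(-4 + V) (d(V) = (V + V)*(V - 4) = (2*V)*(-4 + V) = 2*V*(-4 + V))
(-90 + ((k(-1) - 8) + d(5)))² = (-90 + ((-6*(-1) - 8) + 2*5*(-4 + 5)))² = (-90 + ((6 - 8) + 2*5*1))² = (-90 + (-2 + 10))² = (-90 + 8)² = (-82)² = 6724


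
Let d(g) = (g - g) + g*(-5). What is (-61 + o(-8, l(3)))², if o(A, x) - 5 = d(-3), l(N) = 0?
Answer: 1681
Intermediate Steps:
d(g) = -5*g (d(g) = 0 - 5*g = -5*g)
o(A, x) = 20 (o(A, x) = 5 - 5*(-3) = 5 + 15 = 20)
(-61 + o(-8, l(3)))² = (-61 + 20)² = (-41)² = 1681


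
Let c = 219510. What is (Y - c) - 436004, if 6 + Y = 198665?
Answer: -456855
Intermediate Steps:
Y = 198659 (Y = -6 + 198665 = 198659)
(Y - c) - 436004 = (198659 - 1*219510) - 436004 = (198659 - 219510) - 436004 = -20851 - 436004 = -456855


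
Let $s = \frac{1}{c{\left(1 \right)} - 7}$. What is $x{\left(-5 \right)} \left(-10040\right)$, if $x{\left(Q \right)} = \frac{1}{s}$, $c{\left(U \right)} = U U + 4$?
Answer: $20080$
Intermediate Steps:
$c{\left(U \right)} = 4 + U^{2}$ ($c{\left(U \right)} = U^{2} + 4 = 4 + U^{2}$)
$s = - \frac{1}{2}$ ($s = \frac{1}{\left(4 + 1^{2}\right) - 7} = \frac{1}{\left(4 + 1\right) - 7} = \frac{1}{5 - 7} = \frac{1}{-2} = - \frac{1}{2} \approx -0.5$)
$x{\left(Q \right)} = -2$ ($x{\left(Q \right)} = \frac{1}{- \frac{1}{2}} = -2$)
$x{\left(-5 \right)} \left(-10040\right) = \left(-2\right) \left(-10040\right) = 20080$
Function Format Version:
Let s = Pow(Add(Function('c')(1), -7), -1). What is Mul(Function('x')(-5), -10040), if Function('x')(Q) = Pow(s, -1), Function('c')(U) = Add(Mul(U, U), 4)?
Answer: 20080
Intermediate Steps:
Function('c')(U) = Add(4, Pow(U, 2)) (Function('c')(U) = Add(Pow(U, 2), 4) = Add(4, Pow(U, 2)))
s = Rational(-1, 2) (s = Pow(Add(Add(4, Pow(1, 2)), -7), -1) = Pow(Add(Add(4, 1), -7), -1) = Pow(Add(5, -7), -1) = Pow(-2, -1) = Rational(-1, 2) ≈ -0.50000)
Function('x')(Q) = -2 (Function('x')(Q) = Pow(Rational(-1, 2), -1) = -2)
Mul(Function('x')(-5), -10040) = Mul(-2, -10040) = 20080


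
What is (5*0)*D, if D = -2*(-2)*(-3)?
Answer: 0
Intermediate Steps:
D = -12 (D = 4*(-3) = -12)
(5*0)*D = (5*0)*(-12) = 0*(-12) = 0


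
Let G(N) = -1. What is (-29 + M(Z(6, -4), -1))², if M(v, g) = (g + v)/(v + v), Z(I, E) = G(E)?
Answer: 784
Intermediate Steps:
Z(I, E) = -1
M(v, g) = (g + v)/(2*v) (M(v, g) = (g + v)/((2*v)) = (g + v)*(1/(2*v)) = (g + v)/(2*v))
(-29 + M(Z(6, -4), -1))² = (-29 + (½)*(-1 - 1)/(-1))² = (-29 + (½)*(-1)*(-2))² = (-29 + 1)² = (-28)² = 784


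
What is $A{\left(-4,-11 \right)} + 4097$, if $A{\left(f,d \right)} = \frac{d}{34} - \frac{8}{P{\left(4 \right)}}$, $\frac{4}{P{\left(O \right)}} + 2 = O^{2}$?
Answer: $\frac{138335}{34} \approx 4068.7$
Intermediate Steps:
$P{\left(O \right)} = \frac{4}{-2 + O^{2}}$
$A{\left(f,d \right)} = -28 + \frac{d}{34}$ ($A{\left(f,d \right)} = \frac{d}{34} - \frac{8}{4 \frac{1}{-2 + 4^{2}}} = d \frac{1}{34} - \frac{8}{4 \frac{1}{-2 + 16}} = \frac{d}{34} - \frac{8}{4 \cdot \frac{1}{14}} = \frac{d}{34} - \frac{8}{\frac{2}{7}} = \frac{d}{34} - 28 = -28 + \frac{d}{34}$)
$A{\left(-4,-11 \right)} + 4097 = \left(-28 + \frac{1}{34} \left(-11\right)\right) + 4097 = \left(-28 - \frac{11}{34}\right) + 4097 = - \frac{963}{34} + 4097 = \frac{138335}{34}$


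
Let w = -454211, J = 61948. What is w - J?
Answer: -516159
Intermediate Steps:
w - J = -454211 - 1*61948 = -454211 - 61948 = -516159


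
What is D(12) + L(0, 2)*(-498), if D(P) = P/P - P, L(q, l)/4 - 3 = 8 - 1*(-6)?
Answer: -33875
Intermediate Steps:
L(q, l) = 68 (L(q, l) = 12 + 4*(8 - 1*(-6)) = 12 + 4*(8 + 6) = 12 + 4*14 = 12 + 56 = 68)
D(P) = 1 - P
D(12) + L(0, 2)*(-498) = (1 - 1*12) + 68*(-498) = (1 - 12) - 33864 = -11 - 33864 = -33875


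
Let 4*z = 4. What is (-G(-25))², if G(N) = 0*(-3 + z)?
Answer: 0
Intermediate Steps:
z = 1 (z = (¼)*4 = 1)
G(N) = 0 (G(N) = 0*(-3 + 1) = 0*(-2) = 0)
(-G(-25))² = (-1*0)² = 0² = 0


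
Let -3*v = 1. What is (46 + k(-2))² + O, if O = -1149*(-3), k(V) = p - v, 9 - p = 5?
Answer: 53824/9 ≈ 5980.4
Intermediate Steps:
p = 4 (p = 9 - 1*5 = 9 - 5 = 4)
v = -⅓ (v = -⅓*1 = -⅓ ≈ -0.33333)
k(V) = 13/3 (k(V) = 4 - 1*(-⅓) = 4 + ⅓ = 13/3)
O = 3447
(46 + k(-2))² + O = (46 + 13/3)² + 3447 = (151/3)² + 3447 = 22801/9 + 3447 = 53824/9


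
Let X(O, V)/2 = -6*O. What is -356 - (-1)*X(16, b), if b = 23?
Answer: -548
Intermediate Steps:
X(O, V) = -12*O (X(O, V) = 2*(-6*O) = -12*O)
-356 - (-1)*X(16, b) = -356 - (-1)*(-12*16) = -356 - (-1)*(-192) = -356 - 1*192 = -356 - 192 = -548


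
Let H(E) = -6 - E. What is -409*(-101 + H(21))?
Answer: 52352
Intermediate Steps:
-409*(-101 + H(21)) = -409*(-101 + (-6 - 1*21)) = -409*(-101 + (-6 - 21)) = -409*(-101 - 27) = -409*(-128) = 52352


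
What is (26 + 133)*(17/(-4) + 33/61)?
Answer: -143895/244 ≈ -589.73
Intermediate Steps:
(26 + 133)*(17/(-4) + 33/61) = 159*(17*(-¼) + 33*(1/61)) = 159*(-17/4 + 33/61) = 159*(-905/244) = -143895/244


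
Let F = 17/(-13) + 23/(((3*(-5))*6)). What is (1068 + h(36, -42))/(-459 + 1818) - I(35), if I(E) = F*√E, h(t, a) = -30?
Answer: 346/453 + 1829*√35/1170 ≈ 10.012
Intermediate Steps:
F = -1829/1170 (F = 17*(-1/13) + 23/((-15*6)) = -17/13 + 23/(-90) = -17/13 + 23*(-1/90) = -17/13 - 23/90 = -1829/1170 ≈ -1.5632)
I(E) = -1829*√E/1170
(1068 + h(36, -42))/(-459 + 1818) - I(35) = (1068 - 30)/(-459 + 1818) - (-1829)*√35/1170 = 1038/1359 + 1829*√35/1170 = 1038*(1/1359) + 1829*√35/1170 = 346/453 + 1829*√35/1170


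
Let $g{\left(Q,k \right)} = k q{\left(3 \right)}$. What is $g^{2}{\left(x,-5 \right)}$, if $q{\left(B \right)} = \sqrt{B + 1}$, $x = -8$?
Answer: $100$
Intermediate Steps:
$q{\left(B \right)} = \sqrt{1 + B}$
$g{\left(Q,k \right)} = 2 k$ ($g{\left(Q,k \right)} = k \sqrt{1 + 3} = k \sqrt{4} = k 2 = 2 k$)
$g^{2}{\left(x,-5 \right)} = \left(2 \left(-5\right)\right)^{2} = \left(-10\right)^{2} = 100$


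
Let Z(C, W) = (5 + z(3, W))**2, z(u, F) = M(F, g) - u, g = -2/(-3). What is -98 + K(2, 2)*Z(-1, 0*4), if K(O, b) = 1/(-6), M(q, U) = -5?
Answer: -199/2 ≈ -99.500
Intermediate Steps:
g = 2/3 (g = -2*(-1/3) = 2/3 ≈ 0.66667)
K(O, b) = -1/6
z(u, F) = -5 - u
Z(C, W) = 9 (Z(C, W) = (5 + (-5 - 1*3))**2 = (5 + (-5 - 3))**2 = (5 - 8)**2 = (-3)**2 = 9)
-98 + K(2, 2)*Z(-1, 0*4) = -98 - 1/6*9 = -98 - 3/2 = -199/2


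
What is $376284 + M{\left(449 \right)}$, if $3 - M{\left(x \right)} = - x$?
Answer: $376736$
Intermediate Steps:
$M{\left(x \right)} = 3 + x$ ($M{\left(x \right)} = 3 - - x = 3 + x$)
$376284 + M{\left(449 \right)} = 376284 + \left(3 + 449\right) = 376284 + 452 = 376736$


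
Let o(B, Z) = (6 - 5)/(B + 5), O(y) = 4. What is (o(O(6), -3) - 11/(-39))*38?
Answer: 1748/117 ≈ 14.940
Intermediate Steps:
o(B, Z) = 1/(5 + B)
(o(O(6), -3) - 11/(-39))*38 = (1/(5 + 4) - 11/(-39))*38 = (1/9 - 11*(-1/39))*38 = (⅑ + 11/39)*38 = (46/117)*38 = 1748/117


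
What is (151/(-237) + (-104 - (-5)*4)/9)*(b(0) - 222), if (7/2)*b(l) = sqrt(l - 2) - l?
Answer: 174862/79 - 4726*I*sqrt(2)/1659 ≈ 2213.4 - 4.0287*I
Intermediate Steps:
b(l) = -2*l/7 + 2*sqrt(-2 + l)/7 (b(l) = 2*(sqrt(l - 2) - l)/7 = 2*(sqrt(-2 + l) - l)/7 = -2*l/7 + 2*sqrt(-2 + l)/7)
(151/(-237) + (-104 - (-5)*4)/9)*(b(0) - 222) = (151/(-237) + (-104 - (-5)*4)/9)*((-2/7*0 + 2*sqrt(-2 + 0)/7) - 222) = (151*(-1/237) + (-104 - 1*(-20))*(1/9))*((0 + 2*sqrt(-2)/7) - 222) = (-151/237 + (-104 + 20)*(1/9))*((0 + 2*(I*sqrt(2))/7) - 222) = (-151/237 - 84*1/9)*((0 + 2*I*sqrt(2)/7) - 222) = (-151/237 - 28/3)*(2*I*sqrt(2)/7 - 222) = -2363*(-222 + 2*I*sqrt(2)/7)/237 = 174862/79 - 4726*I*sqrt(2)/1659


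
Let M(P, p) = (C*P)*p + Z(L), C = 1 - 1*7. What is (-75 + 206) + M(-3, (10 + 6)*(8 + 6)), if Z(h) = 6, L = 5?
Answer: 4169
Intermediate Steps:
C = -6 (C = 1 - 7 = -6)
M(P, p) = 6 - 6*P*p (M(P, p) = (-6*P)*p + 6 = -6*P*p + 6 = 6 - 6*P*p)
(-75 + 206) + M(-3, (10 + 6)*(8 + 6)) = (-75 + 206) + (6 - 6*(-3)*(10 + 6)*(8 + 6)) = 131 + (6 - 6*(-3)*16*14) = 131 + (6 - 6*(-3)*224) = 131 + (6 + 4032) = 131 + 4038 = 4169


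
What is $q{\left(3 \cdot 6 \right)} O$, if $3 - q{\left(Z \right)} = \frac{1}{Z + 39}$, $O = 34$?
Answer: $\frac{5780}{57} \approx 101.4$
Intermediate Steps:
$q{\left(Z \right)} = 3 - \frac{1}{39 + Z}$ ($q{\left(Z \right)} = 3 - \frac{1}{Z + 39} = 3 - \frac{1}{39 + Z}$)
$q{\left(3 \cdot 6 \right)} O = \frac{116 + 3 \cdot 3 \cdot 6}{39 + 3 \cdot 6} \cdot 34 = \frac{116 + 3 \cdot 18}{39 + 18} \cdot 34 = \frac{116 + 54}{57} \cdot 34 = \frac{1}{57} \cdot 170 \cdot 34 = \frac{170}{57} \cdot 34 = \frac{5780}{57}$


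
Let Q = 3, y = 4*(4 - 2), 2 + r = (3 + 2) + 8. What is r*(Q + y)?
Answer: 121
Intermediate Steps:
r = 11 (r = -2 + ((3 + 2) + 8) = -2 + (5 + 8) = -2 + 13 = 11)
y = 8 (y = 4*2 = 8)
r*(Q + y) = 11*(3 + 8) = 11*11 = 121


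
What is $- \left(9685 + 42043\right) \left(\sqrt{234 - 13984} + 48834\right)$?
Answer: $-2526085152 - 1293200 i \sqrt{22} \approx -2.5261 \cdot 10^{9} - 6.0656 \cdot 10^{6} i$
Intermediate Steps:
$- \left(9685 + 42043\right) \left(\sqrt{234 - 13984} + 48834\right) = - 51728 \left(\sqrt{-13750} + 48834\right) = - 51728 \left(25 i \sqrt{22} + 48834\right) = - 51728 \left(48834 + 25 i \sqrt{22}\right) = - (2526085152 + 1293200 i \sqrt{22}) = -2526085152 - 1293200 i \sqrt{22}$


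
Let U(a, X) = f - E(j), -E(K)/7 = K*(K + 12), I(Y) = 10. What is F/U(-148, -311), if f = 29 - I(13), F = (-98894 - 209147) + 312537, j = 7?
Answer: 2248/475 ≈ 4.7326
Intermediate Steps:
E(K) = -7*K*(12 + K) (E(K) = -7*K*(K + 12) = -7*K*(12 + K))
F = 4496 (F = -308041 + 312537 = 4496)
f = 19 (f = 29 - 1*10 = 29 - 10 = 19)
U(a, X) = 950 (U(a, X) = 19 - (-7)*7*(12 + 7) = 19 - (-7)*7*19 = 19 - 1*(-931) = 19 + 931 = 950)
F/U(-148, -311) = 4496/950 = 4496*(1/950) = 2248/475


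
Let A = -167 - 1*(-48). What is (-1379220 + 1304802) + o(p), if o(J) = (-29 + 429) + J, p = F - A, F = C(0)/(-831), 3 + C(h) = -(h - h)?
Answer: -20470022/277 ≈ -73899.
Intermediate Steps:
C(h) = -3 (C(h) = -3 - (h - h) = -3 - 1*0 = -3 + 0 = -3)
F = 1/277 (F = -3/(-831) = -3*(-1/831) = 1/277 ≈ 0.0036101)
A = -119 (A = -167 + 48 = -119)
p = 32964/277 (p = 1/277 - 1*(-119) = 1/277 + 119 = 32964/277 ≈ 119.00)
o(J) = 400 + J
(-1379220 + 1304802) + o(p) = (-1379220 + 1304802) + (400 + 32964/277) = -74418 + 143764/277 = -20470022/277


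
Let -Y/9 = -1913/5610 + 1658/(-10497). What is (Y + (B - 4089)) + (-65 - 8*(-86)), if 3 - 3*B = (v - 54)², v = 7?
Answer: -82381464097/19629390 ≈ -4196.8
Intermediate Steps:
Y = 29382141/6543130 (Y = -9*(-1913/5610 + 1658/(-10497)) = -9*(-1913*1/5610 + 1658*(-1/10497)) = -9*(-1913/5610 - 1658/10497) = -9*(-9794047/19629390) = 29382141/6543130 ≈ 4.4905)
B = -2206/3 (B = 1 - (7 - 54)²/3 = 1 - ⅓*(-47)² = 1 - ⅓*2209 = 1 - 2209/3 = -2206/3 ≈ -735.33)
(Y + (B - 4089)) + (-65 - 8*(-86)) = (29382141/6543130 + (-2206/3 - 4089)) + (-65 - 8*(-86)) = (29382141/6543130 - 14473/3) + (-65 + 688) = -94610574067/19629390 + 623 = -82381464097/19629390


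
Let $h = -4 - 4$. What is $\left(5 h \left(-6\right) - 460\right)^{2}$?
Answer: $48400$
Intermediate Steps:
$h = -8$
$\left(5 h \left(-6\right) - 460\right)^{2} = \left(5 \left(-8\right) \left(-6\right) - 460\right)^{2} = \left(\left(-40\right) \left(-6\right) - 460\right)^{2} = \left(240 - 460\right)^{2} = \left(-220\right)^{2} = 48400$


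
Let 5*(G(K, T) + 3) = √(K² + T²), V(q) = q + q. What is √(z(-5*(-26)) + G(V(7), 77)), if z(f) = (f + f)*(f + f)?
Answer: √(67597 + 7*√5) ≈ 260.02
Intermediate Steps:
z(f) = 4*f² (z(f) = (2*f)*(2*f) = 4*f²)
V(q) = 2*q
G(K, T) = -3 + √(K² + T²)/5
√(z(-5*(-26)) + G(V(7), 77)) = √(4*(-5*(-26))² + (-3 + √((2*7)² + 77²)/5)) = √(4*130² + (-3 + √(14² + 5929)/5)) = √(4*16900 + (-3 + √(196 + 5929)/5)) = √(67600 + (-3 + √6125/5)) = √(67600 + (-3 + (35*√5)/5)) = √(67600 + (-3 + 7*√5)) = √(67597 + 7*√5)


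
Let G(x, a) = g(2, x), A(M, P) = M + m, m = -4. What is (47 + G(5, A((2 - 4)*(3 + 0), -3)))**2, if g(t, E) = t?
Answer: 2401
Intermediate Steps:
A(M, P) = -4 + M (A(M, P) = M - 4 = -4 + M)
G(x, a) = 2
(47 + G(5, A((2 - 4)*(3 + 0), -3)))**2 = (47 + 2)**2 = 49**2 = 2401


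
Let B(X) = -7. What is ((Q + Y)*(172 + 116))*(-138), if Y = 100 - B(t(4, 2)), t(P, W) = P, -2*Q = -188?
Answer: -7988544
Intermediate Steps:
Q = 94 (Q = -1/2*(-188) = 94)
Y = 107 (Y = 100 - 1*(-7) = 100 + 7 = 107)
((Q + Y)*(172 + 116))*(-138) = ((94 + 107)*(172 + 116))*(-138) = (201*288)*(-138) = 57888*(-138) = -7988544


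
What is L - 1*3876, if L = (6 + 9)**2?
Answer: -3651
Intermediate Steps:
L = 225 (L = 15**2 = 225)
L - 1*3876 = 225 - 1*3876 = 225 - 3876 = -3651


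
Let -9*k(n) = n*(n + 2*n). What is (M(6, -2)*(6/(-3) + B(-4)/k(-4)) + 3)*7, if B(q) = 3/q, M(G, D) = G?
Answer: -1827/32 ≈ -57.094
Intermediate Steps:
k(n) = -n²/3 (k(n) = -n*(n + 2*n)/9 = -n*3*n/9 = -n²/3)
(M(6, -2)*(6/(-3) + B(-4)/k(-4)) + 3)*7 = (6*(6/(-3) + (3/(-4))/((-⅓*(-4)²))) + 3)*7 = (6*(6*(-⅓) + (3*(-¼))/((-⅓*16))) + 3)*7 = (6*(-2 - 3/(4*(-16/3))) + 3)*7 = (6*(-2 - ¾*(-3/16)) + 3)*7 = (6*(-2 + 9/64) + 3)*7 = (6*(-119/64) + 3)*7 = (-357/32 + 3)*7 = -261/32*7 = -1827/32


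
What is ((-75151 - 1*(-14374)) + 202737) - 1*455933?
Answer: -313973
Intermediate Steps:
((-75151 - 1*(-14374)) + 202737) - 1*455933 = ((-75151 + 14374) + 202737) - 455933 = (-60777 + 202737) - 455933 = 141960 - 455933 = -313973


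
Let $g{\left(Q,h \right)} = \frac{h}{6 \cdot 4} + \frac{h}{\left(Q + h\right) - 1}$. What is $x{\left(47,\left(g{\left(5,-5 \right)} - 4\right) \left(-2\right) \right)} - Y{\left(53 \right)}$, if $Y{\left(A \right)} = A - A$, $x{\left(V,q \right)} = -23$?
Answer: $-23$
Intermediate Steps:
$g{\left(Q,h \right)} = \frac{h}{24} + \frac{h}{-1 + Q + h}$
$Y{\left(A \right)} = 0$
$x{\left(47,\left(g{\left(5,-5 \right)} - 4\right) \left(-2\right) \right)} - Y{\left(53 \right)} = -23 - 0 = -23 + 0 = -23$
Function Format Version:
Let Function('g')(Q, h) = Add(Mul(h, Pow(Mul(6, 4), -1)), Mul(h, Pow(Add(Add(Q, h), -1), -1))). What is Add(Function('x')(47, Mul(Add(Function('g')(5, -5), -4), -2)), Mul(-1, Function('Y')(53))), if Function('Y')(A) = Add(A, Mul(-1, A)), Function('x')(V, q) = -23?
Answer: -23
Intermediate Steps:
Function('g')(Q, h) = Add(Mul(Rational(1, 24), h), Mul(h, Pow(Add(-1, Q, h), -1))) (Function('g')(Q, h) = Add(Mul(h, Pow(24, -1)), Mul(h, Pow(Add(-1, Q, h), -1))) = Add(Mul(h, Rational(1, 24)), Mul(h, Pow(Add(-1, Q, h), -1))) = Add(Mul(Rational(1, 24), h), Mul(h, Pow(Add(-1, Q, h), -1))))
Function('Y')(A) = 0
Add(Function('x')(47, Mul(Add(Function('g')(5, -5), -4), -2)), Mul(-1, Function('Y')(53))) = Add(-23, Mul(-1, 0)) = Add(-23, 0) = -23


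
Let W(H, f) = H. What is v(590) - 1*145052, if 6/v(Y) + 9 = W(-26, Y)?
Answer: -5076826/35 ≈ -1.4505e+5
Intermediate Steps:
v(Y) = -6/35 (v(Y) = 6/(-9 - 26) = 6/(-35) = 6*(-1/35) = -6/35)
v(590) - 1*145052 = -6/35 - 1*145052 = -6/35 - 145052 = -5076826/35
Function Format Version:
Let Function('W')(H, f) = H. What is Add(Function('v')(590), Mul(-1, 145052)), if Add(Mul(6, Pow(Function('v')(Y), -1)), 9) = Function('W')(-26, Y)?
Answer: Rational(-5076826, 35) ≈ -1.4505e+5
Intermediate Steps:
Function('v')(Y) = Rational(-6, 35) (Function('v')(Y) = Mul(6, Pow(Add(-9, -26), -1)) = Mul(6, Pow(-35, -1)) = Mul(6, Rational(-1, 35)) = Rational(-6, 35))
Add(Function('v')(590), Mul(-1, 145052)) = Add(Rational(-6, 35), Mul(-1, 145052)) = Add(Rational(-6, 35), -145052) = Rational(-5076826, 35)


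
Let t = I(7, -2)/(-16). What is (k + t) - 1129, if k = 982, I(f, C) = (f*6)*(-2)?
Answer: -567/4 ≈ -141.75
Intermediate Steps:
I(f, C) = -12*f (I(f, C) = (6*f)*(-2) = -12*f)
t = 21/4 (t = (-12*7)/(-16) = -1/16*(-84) = 21/4 ≈ 5.2500)
(k + t) - 1129 = (982 + 21/4) - 1129 = 3949/4 - 1129 = -567/4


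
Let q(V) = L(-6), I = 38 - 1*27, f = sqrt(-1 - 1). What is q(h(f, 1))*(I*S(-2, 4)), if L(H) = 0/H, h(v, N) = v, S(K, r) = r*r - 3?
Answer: 0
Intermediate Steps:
f = I*sqrt(2) (f = sqrt(-2) = I*sqrt(2) ≈ 1.4142*I)
I = 11 (I = 38 - 27 = 11)
S(K, r) = -3 + r**2 (S(K, r) = r**2 - 3 = -3 + r**2)
L(H) = 0
q(V) = 0
q(h(f, 1))*(I*S(-2, 4)) = 0*(11*(-3 + 4**2)) = 0*(11*(-3 + 16)) = 0*(11*13) = 0*143 = 0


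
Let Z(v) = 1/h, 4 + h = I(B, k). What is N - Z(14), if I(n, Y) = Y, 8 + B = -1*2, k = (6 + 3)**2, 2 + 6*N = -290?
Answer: -11245/231 ≈ -48.680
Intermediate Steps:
N = -146/3 (N = -1/3 + (1/6)*(-290) = -1/3 - 145/3 = -146/3 ≈ -48.667)
k = 81 (k = 9**2 = 81)
B = -10 (B = -8 - 1*2 = -8 - 2 = -10)
h = 77 (h = -4 + 81 = 77)
Z(v) = 1/77
N - Z(14) = -146/3 - 1*1/77 = -146/3 - 1/77 = -11245/231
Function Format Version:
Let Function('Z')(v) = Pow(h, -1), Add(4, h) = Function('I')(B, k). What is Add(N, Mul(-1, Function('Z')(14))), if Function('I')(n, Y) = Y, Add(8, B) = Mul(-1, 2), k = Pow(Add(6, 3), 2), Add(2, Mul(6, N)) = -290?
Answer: Rational(-11245, 231) ≈ -48.680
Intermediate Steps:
N = Rational(-146, 3) (N = Add(Rational(-1, 3), Mul(Rational(1, 6), -290)) = Add(Rational(-1, 3), Rational(-145, 3)) = Rational(-146, 3) ≈ -48.667)
k = 81 (k = Pow(9, 2) = 81)
B = -10 (B = Add(-8, Mul(-1, 2)) = Add(-8, -2) = -10)
h = 77 (h = Add(-4, 81) = 77)
Function('Z')(v) = Rational(1, 77) (Function('Z')(v) = Pow(77, -1) = Rational(1, 77))
Add(N, Mul(-1, Function('Z')(14))) = Add(Rational(-146, 3), Mul(-1, Rational(1, 77))) = Add(Rational(-146, 3), Rational(-1, 77)) = Rational(-11245, 231)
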